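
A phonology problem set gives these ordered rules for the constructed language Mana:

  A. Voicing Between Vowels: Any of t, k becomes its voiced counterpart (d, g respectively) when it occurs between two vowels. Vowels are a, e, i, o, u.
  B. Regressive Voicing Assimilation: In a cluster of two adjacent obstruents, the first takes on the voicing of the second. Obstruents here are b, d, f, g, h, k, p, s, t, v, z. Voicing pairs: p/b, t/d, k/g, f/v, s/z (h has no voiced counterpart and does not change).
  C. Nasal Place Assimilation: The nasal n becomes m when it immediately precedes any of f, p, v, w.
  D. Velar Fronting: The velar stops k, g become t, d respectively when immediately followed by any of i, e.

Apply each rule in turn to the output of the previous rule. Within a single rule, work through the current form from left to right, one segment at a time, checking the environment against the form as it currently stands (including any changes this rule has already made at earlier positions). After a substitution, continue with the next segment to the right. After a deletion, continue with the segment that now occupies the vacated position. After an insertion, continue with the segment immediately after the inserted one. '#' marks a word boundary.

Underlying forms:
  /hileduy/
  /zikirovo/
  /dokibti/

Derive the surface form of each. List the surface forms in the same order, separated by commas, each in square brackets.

/hileduy/:
  A Voicing Between Vowels: no change — [hileduy]
  B Regressive Voicing Assimilation: no change — [hileduy]
  C Nasal Place Assimilation: no change — [hileduy]
  D Velar Fronting: no change — [hileduy]
/zikirovo/:
  A Voicing Between Vowels: [zikirovo] → [zigirovo]
  B Regressive Voicing Assimilation: no change — [zigirovo]
  C Nasal Place Assimilation: no change — [zigirovo]
  D Velar Fronting: [zigirovo] → [zidirovo]
/dokibti/:
  A Voicing Between Vowels: [dokibti] → [dogibti]
  B Regressive Voicing Assimilation: [dogibti] → [dogipti]
  C Nasal Place Assimilation: no change — [dogipti]
  D Velar Fronting: [dogipti] → [dodipti]

[hileduy], [zidirovo], [dodipti]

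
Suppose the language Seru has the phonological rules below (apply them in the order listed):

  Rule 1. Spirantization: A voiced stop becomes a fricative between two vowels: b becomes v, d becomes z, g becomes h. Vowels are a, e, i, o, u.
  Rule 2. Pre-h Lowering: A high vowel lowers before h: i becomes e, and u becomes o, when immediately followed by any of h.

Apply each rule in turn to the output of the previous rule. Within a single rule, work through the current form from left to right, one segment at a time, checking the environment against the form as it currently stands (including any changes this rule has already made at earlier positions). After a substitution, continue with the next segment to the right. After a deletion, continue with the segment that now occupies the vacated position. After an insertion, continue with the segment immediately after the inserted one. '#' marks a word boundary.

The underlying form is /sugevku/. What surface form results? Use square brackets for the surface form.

Rule 1 Spirantization: [sugevku] → [suhevku]
Rule 2 Pre-h Lowering: [suhevku] → [sohevku]

[sohevku]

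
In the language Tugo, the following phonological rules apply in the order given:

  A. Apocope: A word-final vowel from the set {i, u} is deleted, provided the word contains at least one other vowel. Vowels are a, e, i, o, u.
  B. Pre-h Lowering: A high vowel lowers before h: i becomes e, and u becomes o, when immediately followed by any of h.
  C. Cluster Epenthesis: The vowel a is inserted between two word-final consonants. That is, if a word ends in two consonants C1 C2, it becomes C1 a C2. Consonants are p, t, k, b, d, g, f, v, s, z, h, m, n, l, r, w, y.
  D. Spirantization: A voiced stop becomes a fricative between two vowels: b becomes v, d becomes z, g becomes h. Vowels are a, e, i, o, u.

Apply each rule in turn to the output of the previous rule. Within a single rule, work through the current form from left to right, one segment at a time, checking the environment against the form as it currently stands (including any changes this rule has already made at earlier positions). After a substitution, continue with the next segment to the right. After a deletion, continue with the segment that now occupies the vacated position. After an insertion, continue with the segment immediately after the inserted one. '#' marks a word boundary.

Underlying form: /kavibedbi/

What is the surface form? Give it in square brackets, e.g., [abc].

[kavivezab]

A Apocope: [kavibedbi] → [kavibedb]
B Pre-h Lowering: no change — [kavibedb]
C Cluster Epenthesis: [kavibedb] → [kavibedab]
D Spirantization: [kavibedab] → [kavivezab]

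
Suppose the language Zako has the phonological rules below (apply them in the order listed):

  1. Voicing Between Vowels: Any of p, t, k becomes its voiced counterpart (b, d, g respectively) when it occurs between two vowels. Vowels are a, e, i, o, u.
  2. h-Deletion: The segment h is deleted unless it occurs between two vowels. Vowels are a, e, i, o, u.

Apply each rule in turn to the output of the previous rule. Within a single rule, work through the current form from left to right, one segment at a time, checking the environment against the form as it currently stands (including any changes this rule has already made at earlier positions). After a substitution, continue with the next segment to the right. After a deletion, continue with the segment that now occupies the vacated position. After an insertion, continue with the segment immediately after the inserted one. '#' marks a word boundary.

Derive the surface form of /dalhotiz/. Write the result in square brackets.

[dalodiz]

1 Voicing Between Vowels: [dalhotiz] → [dalhodiz]
2 h-Deletion: [dalhodiz] → [dalodiz]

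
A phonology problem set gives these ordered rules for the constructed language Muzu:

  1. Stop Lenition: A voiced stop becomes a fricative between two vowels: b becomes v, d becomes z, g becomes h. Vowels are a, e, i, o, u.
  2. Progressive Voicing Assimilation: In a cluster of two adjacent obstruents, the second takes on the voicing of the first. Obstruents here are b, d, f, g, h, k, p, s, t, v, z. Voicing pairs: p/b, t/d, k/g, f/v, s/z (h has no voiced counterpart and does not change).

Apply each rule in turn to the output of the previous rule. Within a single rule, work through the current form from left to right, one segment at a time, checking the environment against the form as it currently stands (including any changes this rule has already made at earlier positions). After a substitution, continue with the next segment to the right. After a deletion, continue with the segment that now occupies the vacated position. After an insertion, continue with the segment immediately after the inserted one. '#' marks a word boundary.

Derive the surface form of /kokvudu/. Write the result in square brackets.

[kokfuzu]

1 Stop Lenition: [kokvudu] → [kokvuzu]
2 Progressive Voicing Assimilation: [kokvuzu] → [kokfuzu]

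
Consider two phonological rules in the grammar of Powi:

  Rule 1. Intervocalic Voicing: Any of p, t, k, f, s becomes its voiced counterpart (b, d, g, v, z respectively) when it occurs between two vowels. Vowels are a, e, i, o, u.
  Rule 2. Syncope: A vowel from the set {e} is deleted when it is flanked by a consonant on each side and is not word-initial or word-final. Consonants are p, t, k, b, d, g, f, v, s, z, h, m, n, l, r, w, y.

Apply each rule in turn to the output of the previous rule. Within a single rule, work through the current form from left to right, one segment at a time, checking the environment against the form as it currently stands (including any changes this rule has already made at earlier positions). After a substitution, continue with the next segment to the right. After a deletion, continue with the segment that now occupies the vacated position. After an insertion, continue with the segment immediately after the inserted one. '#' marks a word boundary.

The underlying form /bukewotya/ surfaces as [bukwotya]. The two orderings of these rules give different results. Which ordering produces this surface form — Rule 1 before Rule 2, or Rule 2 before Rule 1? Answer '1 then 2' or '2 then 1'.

2 then 1

Order 1 then 2:
  1 Intervocalic Voicing: [bukewotya] → [bugewotya]
  2 Syncope: [bugewotya] → [bugwotya]
  result: [bugwotya]
Order 2 then 1:
  2 Syncope: [bukewotya] → [bukwotya]
  1 Intervocalic Voicing: no change — [bukwotya]
  result: [bukwotya]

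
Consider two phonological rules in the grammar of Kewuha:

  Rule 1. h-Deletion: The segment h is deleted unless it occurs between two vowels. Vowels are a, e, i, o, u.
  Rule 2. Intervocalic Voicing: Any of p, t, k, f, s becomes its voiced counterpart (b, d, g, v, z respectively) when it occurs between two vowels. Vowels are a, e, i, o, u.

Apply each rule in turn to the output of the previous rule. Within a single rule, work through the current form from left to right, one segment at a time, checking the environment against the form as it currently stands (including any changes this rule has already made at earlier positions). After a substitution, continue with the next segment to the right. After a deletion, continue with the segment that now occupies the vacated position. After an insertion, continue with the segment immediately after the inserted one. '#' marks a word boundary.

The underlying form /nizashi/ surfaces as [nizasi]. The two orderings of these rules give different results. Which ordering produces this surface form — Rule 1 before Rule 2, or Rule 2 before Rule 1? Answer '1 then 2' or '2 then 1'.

2 then 1

Order 1 then 2:
  1 h-Deletion: [nizashi] → [nizasi]
  2 Intervocalic Voicing: [nizasi] → [nizazi]
  result: [nizazi]
Order 2 then 1:
  2 Intervocalic Voicing: no change — [nizashi]
  1 h-Deletion: [nizashi] → [nizasi]
  result: [nizasi]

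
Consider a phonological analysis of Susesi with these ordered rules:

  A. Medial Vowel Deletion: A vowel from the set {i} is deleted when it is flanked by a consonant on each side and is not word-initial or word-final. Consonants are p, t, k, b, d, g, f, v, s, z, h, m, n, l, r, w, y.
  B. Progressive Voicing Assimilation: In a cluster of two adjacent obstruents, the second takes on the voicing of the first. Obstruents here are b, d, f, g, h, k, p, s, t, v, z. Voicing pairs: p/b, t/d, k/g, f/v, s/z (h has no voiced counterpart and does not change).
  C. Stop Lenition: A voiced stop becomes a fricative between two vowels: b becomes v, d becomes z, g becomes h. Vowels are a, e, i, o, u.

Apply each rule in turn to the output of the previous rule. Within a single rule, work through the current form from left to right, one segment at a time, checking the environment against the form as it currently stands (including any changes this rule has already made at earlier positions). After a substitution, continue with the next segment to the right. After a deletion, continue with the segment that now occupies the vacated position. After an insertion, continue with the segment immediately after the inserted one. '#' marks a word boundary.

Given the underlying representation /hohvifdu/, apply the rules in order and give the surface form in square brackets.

[hohfftu]

A Medial Vowel Deletion: [hohvifdu] → [hohvfdu]
B Progressive Voicing Assimilation: [hohvfdu] → [hohfftu]
C Stop Lenition: no change — [hohfftu]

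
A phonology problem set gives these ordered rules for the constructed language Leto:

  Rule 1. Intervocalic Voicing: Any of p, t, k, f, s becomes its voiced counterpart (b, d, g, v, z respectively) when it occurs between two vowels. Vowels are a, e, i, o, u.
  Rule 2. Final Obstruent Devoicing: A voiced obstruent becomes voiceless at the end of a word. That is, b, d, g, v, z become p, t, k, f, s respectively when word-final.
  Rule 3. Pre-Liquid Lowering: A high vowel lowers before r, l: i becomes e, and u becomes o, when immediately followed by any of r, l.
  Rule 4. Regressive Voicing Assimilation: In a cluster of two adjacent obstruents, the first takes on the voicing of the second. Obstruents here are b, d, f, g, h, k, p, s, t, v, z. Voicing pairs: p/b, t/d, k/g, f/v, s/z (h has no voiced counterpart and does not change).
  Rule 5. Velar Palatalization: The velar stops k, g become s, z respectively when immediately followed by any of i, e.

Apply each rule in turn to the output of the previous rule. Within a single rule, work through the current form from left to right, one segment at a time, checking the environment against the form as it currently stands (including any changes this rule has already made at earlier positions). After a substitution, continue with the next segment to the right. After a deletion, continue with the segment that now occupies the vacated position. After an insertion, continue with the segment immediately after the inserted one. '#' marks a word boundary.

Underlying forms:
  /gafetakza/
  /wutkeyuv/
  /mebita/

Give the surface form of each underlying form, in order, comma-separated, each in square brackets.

/gafetakza/:
  Rule 1 Intervocalic Voicing: [gafetakza] → [gavedakza]
  Rule 2 Final Obstruent Devoicing: no change — [gavedakza]
  Rule 3 Pre-Liquid Lowering: no change — [gavedakza]
  Rule 4 Regressive Voicing Assimilation: [gavedakza] → [gavedagza]
  Rule 5 Velar Palatalization: no change — [gavedagza]
/wutkeyuv/:
  Rule 1 Intervocalic Voicing: no change — [wutkeyuv]
  Rule 2 Final Obstruent Devoicing: [wutkeyuv] → [wutkeyuf]
  Rule 3 Pre-Liquid Lowering: no change — [wutkeyuf]
  Rule 4 Regressive Voicing Assimilation: no change — [wutkeyuf]
  Rule 5 Velar Palatalization: [wutkeyuf] → [wutseyuf]
/mebita/:
  Rule 1 Intervocalic Voicing: [mebita] → [mebida]
  Rule 2 Final Obstruent Devoicing: no change — [mebida]
  Rule 3 Pre-Liquid Lowering: no change — [mebida]
  Rule 4 Regressive Voicing Assimilation: no change — [mebida]
  Rule 5 Velar Palatalization: no change — [mebida]

[gavedagza], [wutseyuf], [mebida]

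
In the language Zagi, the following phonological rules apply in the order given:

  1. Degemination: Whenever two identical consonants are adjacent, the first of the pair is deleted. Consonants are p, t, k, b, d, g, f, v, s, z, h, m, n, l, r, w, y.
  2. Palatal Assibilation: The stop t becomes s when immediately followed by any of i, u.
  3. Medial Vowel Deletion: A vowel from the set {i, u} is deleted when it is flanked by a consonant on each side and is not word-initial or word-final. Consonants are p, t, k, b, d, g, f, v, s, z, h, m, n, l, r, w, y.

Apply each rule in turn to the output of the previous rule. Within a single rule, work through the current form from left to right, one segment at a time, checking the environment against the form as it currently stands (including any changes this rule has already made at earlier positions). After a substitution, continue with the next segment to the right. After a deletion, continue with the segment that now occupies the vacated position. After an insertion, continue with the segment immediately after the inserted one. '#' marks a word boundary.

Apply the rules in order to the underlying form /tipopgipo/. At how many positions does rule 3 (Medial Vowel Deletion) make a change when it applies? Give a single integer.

2

1 Degemination: no change — [tipopgipo]
2 Palatal Assibilation: [tipopgipo] → [sipopgipo]
3 Medial Vowel Deletion: [sipopgipo] → [spopgpo]
Rule 3 changed 2 position(s).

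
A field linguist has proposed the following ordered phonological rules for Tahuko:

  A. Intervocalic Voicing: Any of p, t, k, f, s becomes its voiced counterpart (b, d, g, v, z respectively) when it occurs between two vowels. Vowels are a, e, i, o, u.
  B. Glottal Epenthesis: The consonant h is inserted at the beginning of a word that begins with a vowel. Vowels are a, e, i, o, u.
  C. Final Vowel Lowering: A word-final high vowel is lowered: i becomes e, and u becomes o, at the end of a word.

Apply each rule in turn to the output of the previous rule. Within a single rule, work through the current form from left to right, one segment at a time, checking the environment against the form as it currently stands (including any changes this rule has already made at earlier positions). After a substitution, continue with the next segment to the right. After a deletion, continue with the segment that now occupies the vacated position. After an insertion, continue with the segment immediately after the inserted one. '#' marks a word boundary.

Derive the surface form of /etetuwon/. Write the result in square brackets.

[hededuwon]

A Intervocalic Voicing: [etetuwon] → [ededuwon]
B Glottal Epenthesis: [ededuwon] → [hededuwon]
C Final Vowel Lowering: no change — [hededuwon]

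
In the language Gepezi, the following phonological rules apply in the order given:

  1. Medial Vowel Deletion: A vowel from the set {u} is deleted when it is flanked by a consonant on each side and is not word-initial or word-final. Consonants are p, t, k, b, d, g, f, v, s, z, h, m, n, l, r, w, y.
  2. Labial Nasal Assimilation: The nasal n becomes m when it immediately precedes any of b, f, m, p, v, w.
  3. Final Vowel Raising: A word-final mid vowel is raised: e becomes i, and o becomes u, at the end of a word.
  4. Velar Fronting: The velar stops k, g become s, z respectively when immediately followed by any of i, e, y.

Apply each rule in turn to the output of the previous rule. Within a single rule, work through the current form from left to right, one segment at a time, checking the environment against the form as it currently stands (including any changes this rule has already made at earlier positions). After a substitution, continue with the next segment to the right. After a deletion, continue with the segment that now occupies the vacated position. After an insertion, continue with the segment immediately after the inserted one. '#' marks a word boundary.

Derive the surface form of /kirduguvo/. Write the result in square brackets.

1 Medial Vowel Deletion: [kirduguvo] → [kirdgvo]
2 Labial Nasal Assimilation: no change — [kirdgvo]
3 Final Vowel Raising: [kirdgvo] → [kirdgvu]
4 Velar Fronting: [kirdgvu] → [sirdgvu]

[sirdgvu]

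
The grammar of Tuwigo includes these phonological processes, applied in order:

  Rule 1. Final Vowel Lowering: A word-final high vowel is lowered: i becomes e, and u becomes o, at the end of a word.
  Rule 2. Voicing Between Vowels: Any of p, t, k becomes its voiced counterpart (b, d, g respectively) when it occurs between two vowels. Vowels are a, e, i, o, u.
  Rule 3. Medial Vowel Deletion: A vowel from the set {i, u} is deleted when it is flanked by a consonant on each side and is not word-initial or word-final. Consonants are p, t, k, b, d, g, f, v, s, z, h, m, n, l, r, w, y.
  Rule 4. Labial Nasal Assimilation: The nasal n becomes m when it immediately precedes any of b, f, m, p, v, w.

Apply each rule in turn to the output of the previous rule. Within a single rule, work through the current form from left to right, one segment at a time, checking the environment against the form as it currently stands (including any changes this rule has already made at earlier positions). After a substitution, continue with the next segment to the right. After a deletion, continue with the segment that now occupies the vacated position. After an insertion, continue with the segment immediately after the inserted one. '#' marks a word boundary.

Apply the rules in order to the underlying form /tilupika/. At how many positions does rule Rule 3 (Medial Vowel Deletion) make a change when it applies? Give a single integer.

3

Rule 1 Final Vowel Lowering: no change — [tilupika]
Rule 2 Voicing Between Vowels: [tilupika] → [tilubiga]
Rule 3 Medial Vowel Deletion: [tilubiga] → [tlbga]
Rule 4 Labial Nasal Assimilation: no change — [tlbga]
Rule Rule 3 changed 3 position(s).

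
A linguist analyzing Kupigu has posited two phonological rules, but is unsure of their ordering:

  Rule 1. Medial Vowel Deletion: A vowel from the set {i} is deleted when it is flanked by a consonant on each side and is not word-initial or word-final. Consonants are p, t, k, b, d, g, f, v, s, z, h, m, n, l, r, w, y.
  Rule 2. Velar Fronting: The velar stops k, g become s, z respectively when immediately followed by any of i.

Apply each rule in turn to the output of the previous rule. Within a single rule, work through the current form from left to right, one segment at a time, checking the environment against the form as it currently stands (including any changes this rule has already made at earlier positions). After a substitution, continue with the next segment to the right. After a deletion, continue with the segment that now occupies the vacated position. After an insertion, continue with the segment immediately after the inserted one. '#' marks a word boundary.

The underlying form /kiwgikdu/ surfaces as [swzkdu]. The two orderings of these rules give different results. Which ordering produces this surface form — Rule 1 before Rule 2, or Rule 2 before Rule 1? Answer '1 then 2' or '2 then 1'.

Order 1 then 2:
  1 Medial Vowel Deletion: [kiwgikdu] → [kwgkdu]
  2 Velar Fronting: no change — [kwgkdu]
  result: [kwgkdu]
Order 2 then 1:
  2 Velar Fronting: [kiwgikdu] → [siwzikdu]
  1 Medial Vowel Deletion: [siwzikdu] → [swzkdu]
  result: [swzkdu]

2 then 1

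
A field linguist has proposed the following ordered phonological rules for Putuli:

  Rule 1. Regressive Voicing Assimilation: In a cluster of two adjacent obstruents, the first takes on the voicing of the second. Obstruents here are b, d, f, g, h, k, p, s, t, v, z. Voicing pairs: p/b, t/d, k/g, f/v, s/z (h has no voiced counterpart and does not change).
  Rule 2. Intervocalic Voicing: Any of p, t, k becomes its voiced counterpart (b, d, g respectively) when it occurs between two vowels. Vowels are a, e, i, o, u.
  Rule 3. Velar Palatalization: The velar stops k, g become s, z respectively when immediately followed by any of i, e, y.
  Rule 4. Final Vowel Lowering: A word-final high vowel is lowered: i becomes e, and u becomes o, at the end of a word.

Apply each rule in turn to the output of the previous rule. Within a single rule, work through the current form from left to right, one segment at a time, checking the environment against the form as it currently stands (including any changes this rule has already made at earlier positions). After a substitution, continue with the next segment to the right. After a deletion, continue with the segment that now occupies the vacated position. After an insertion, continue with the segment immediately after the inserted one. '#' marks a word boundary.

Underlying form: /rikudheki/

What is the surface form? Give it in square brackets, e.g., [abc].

[rigutheze]

Rule 1 Regressive Voicing Assimilation: [rikudheki] → [rikutheki]
Rule 2 Intervocalic Voicing: [rikutheki] → [riguthegi]
Rule 3 Velar Palatalization: [riguthegi] → [riguthezi]
Rule 4 Final Vowel Lowering: [riguthezi] → [rigutheze]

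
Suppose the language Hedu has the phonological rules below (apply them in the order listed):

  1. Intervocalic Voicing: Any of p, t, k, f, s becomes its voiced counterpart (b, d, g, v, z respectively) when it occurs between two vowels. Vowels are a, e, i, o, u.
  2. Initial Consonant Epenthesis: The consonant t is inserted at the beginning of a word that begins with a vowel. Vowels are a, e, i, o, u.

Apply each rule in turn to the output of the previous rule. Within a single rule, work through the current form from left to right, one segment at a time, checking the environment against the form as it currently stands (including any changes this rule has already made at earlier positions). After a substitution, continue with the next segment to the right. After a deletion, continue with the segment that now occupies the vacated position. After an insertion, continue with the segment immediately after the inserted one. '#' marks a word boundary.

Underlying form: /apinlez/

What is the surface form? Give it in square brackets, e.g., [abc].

1 Intervocalic Voicing: [apinlez] → [abinlez]
2 Initial Consonant Epenthesis: [abinlez] → [tabinlez]

[tabinlez]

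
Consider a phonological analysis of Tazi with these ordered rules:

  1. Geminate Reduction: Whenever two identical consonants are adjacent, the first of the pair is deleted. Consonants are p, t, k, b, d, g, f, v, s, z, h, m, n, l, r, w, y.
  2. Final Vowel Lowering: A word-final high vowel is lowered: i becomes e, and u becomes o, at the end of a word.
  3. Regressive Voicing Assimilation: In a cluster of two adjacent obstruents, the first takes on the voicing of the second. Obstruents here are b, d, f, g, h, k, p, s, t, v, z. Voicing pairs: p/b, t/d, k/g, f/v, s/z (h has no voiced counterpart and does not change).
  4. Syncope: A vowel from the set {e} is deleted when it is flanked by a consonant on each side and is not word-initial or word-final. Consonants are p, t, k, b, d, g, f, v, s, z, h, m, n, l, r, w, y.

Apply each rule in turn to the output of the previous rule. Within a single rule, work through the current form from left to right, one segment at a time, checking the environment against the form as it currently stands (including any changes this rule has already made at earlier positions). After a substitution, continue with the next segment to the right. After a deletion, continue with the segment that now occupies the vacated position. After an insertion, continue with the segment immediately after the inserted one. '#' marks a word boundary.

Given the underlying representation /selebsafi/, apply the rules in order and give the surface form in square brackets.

1 Geminate Reduction: no change — [selebsafi]
2 Final Vowel Lowering: [selebsafi] → [selebsafe]
3 Regressive Voicing Assimilation: [selebsafe] → [selepsafe]
4 Syncope: [selepsafe] → [slpsafe]

[slpsafe]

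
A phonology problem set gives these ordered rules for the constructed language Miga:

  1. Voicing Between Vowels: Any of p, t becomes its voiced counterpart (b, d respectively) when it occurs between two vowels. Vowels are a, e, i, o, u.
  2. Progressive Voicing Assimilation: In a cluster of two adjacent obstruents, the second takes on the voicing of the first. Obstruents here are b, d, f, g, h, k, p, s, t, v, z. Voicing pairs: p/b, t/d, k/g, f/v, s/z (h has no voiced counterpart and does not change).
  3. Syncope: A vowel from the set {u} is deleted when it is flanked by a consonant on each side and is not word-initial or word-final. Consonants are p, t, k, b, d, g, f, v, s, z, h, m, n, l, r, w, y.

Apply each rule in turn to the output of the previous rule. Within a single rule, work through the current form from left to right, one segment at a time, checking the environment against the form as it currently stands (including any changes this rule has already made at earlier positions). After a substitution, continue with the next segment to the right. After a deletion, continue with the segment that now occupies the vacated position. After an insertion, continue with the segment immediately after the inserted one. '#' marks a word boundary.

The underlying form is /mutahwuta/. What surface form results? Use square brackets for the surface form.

[mdahwda]

1 Voicing Between Vowels: [mutahwuta] → [mudahwuda]
2 Progressive Voicing Assimilation: no change — [mudahwuda]
3 Syncope: [mudahwuda] → [mdahwda]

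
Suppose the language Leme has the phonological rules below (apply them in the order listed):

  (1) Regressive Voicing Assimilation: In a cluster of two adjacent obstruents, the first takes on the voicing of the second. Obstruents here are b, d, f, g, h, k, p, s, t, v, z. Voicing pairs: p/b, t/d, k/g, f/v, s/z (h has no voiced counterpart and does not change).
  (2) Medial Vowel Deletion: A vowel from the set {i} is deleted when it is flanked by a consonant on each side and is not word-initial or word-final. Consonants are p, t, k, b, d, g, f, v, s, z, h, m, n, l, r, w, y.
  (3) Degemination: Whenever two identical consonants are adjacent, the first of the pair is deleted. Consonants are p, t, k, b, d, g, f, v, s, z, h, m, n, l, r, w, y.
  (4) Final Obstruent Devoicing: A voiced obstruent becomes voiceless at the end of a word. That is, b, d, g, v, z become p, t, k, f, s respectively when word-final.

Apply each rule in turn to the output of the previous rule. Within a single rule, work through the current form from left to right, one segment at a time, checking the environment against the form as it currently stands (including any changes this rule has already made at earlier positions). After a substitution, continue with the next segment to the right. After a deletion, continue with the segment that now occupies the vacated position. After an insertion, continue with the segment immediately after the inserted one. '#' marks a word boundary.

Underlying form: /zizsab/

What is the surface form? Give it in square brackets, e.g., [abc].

(1) Regressive Voicing Assimilation: [zizsab] → [zissab]
(2) Medial Vowel Deletion: [zissab] → [zssab]
(3) Degemination: [zssab] → [zsab]
(4) Final Obstruent Devoicing: [zsab] → [zsap]

[zsap]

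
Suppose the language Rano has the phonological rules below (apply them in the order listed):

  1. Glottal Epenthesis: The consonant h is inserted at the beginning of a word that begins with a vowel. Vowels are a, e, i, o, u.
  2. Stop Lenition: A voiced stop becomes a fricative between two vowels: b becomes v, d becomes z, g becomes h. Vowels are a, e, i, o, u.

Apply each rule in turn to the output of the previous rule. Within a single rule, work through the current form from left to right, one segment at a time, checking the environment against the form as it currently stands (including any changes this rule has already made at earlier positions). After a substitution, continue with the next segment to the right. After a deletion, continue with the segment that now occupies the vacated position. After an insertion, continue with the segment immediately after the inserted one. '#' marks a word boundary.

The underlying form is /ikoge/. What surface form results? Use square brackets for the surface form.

1 Glottal Epenthesis: [ikoge] → [hikoge]
2 Stop Lenition: [hikoge] → [hikohe]

[hikohe]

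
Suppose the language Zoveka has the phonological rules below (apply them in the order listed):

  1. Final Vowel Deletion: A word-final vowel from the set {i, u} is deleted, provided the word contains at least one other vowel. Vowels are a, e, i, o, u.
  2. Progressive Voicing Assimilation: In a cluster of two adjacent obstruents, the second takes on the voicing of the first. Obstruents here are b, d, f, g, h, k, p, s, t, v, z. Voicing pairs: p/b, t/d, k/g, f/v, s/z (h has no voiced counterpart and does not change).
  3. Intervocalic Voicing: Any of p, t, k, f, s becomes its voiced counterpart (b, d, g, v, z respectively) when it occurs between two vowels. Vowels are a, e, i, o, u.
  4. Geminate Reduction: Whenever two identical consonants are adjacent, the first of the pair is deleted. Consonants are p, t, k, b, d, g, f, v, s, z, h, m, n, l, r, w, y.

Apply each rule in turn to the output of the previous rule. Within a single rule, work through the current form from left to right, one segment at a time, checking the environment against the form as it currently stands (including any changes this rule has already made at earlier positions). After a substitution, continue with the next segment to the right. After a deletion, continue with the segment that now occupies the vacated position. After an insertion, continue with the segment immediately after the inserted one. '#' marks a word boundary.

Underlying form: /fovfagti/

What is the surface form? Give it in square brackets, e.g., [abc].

[fovagd]

1 Final Vowel Deletion: [fovfagti] → [fovfagt]
2 Progressive Voicing Assimilation: [fovfagt] → [fovvagd]
3 Intervocalic Voicing: no change — [fovvagd]
4 Geminate Reduction: [fovvagd] → [fovagd]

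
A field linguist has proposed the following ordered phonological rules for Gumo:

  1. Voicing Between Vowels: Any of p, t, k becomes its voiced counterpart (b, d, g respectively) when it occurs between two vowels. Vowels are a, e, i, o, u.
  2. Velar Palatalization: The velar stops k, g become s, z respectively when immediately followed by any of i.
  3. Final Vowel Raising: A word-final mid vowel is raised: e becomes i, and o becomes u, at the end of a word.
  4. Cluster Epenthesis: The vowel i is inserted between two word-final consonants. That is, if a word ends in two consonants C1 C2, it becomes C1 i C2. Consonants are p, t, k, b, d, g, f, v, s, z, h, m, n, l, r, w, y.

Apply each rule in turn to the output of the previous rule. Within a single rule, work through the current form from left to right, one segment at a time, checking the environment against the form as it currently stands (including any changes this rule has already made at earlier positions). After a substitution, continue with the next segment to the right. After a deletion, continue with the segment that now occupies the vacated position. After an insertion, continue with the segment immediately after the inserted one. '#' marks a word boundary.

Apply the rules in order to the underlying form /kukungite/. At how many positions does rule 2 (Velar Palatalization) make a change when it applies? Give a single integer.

1

1 Voicing Between Vowels: [kukungite] → [kugungide]
2 Velar Palatalization: [kugungide] → [kugunzide]
3 Final Vowel Raising: [kugunzide] → [kugunzidi]
4 Cluster Epenthesis: no change — [kugunzidi]
Rule 2 changed 1 position(s).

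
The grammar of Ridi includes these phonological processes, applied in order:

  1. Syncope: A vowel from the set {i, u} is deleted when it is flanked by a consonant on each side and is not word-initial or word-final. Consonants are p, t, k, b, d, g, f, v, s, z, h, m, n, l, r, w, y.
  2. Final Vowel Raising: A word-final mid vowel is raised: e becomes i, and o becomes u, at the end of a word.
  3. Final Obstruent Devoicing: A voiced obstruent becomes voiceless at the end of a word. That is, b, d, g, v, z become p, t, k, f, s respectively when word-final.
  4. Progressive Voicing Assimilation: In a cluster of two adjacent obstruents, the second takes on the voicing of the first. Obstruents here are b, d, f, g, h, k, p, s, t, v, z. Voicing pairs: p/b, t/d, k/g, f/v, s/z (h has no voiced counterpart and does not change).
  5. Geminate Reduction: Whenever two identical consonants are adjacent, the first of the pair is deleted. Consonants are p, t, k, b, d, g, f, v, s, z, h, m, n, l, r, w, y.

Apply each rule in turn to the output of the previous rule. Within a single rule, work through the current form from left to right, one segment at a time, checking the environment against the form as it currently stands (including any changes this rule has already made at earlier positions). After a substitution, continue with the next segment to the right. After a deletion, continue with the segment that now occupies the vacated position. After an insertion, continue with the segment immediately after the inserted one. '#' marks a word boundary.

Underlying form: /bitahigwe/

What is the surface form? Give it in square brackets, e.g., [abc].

1 Syncope: [bitahigwe] → [btahgwe]
2 Final Vowel Raising: [btahgwe] → [btahgwi]
3 Final Obstruent Devoicing: no change — [btahgwi]
4 Progressive Voicing Assimilation: [btahgwi] → [bdahkwi]
5 Geminate Reduction: no change — [bdahkwi]

[bdahkwi]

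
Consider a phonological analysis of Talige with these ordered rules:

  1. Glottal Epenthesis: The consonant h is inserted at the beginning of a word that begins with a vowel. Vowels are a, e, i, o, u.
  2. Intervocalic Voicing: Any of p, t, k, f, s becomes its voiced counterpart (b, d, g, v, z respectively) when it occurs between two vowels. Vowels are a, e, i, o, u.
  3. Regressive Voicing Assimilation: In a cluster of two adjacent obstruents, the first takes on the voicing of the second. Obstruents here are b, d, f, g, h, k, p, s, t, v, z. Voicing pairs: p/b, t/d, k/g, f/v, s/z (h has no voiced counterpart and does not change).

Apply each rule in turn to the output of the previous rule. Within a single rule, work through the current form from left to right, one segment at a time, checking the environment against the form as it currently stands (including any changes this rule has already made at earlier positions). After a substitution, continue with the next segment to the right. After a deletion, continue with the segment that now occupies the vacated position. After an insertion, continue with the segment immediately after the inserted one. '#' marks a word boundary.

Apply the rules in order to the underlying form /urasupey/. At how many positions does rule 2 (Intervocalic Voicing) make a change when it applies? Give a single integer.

2

1 Glottal Epenthesis: [urasupey] → [hurasupey]
2 Intervocalic Voicing: [hurasupey] → [hurazubey]
3 Regressive Voicing Assimilation: no change — [hurazubey]
Rule 2 changed 2 position(s).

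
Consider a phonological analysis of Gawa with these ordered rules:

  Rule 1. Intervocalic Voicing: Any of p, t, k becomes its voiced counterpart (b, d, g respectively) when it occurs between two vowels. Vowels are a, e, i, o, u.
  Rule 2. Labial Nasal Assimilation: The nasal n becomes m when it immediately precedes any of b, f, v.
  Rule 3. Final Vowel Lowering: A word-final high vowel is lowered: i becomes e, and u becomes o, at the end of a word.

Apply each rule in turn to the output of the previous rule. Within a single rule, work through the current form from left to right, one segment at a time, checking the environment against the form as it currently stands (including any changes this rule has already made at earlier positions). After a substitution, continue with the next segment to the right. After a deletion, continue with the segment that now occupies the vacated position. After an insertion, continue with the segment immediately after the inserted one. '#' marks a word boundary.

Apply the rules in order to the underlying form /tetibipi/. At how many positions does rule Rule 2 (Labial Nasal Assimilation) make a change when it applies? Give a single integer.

0

Rule 1 Intervocalic Voicing: [tetibipi] → [tedibibi]
Rule 2 Labial Nasal Assimilation: no change — [tedibibi]
Rule 3 Final Vowel Lowering: [tedibibi] → [tedibibe]
Rule Rule 2 changed 0 position(s).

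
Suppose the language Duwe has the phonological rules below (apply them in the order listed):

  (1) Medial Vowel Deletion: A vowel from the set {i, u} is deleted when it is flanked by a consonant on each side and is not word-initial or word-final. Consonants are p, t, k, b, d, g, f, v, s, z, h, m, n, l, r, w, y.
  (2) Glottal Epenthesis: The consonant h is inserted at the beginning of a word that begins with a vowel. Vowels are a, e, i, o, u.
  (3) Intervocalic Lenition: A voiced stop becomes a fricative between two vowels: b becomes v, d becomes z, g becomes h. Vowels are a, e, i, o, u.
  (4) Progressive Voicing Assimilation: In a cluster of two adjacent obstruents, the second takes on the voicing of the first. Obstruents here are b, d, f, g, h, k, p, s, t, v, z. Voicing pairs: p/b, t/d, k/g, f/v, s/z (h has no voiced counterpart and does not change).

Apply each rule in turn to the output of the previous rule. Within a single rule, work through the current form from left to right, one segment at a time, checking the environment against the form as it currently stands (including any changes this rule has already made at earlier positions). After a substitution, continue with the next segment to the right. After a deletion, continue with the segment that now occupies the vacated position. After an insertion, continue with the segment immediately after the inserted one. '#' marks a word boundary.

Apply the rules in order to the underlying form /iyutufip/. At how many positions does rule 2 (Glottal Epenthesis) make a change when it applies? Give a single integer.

(1) Medial Vowel Deletion: [iyutufip] → [iytfp]
(2) Glottal Epenthesis: [iytfp] → [hiytfp]
(3) Intervocalic Lenition: no change — [hiytfp]
(4) Progressive Voicing Assimilation: no change — [hiytfp]
Rule 2 changed 1 position(s).

1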